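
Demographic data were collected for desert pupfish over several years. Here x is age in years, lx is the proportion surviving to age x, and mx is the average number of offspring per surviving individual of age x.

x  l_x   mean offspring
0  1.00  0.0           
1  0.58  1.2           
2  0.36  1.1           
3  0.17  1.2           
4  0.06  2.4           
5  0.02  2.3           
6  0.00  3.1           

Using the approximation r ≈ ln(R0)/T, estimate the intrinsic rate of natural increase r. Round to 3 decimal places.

R0 = Σ lx·mx = 0 + 0.696 + 0.396 + 0.204 + 0.144 + 0.046 + 0 = 1.486
Σ x·lx·mx = 2.906; T = 2.906/1.486 = 1.95559…
r ≈ ln(R0)/T = ln(1.486)/1.95559… = 0.20254… → 0.203

0.203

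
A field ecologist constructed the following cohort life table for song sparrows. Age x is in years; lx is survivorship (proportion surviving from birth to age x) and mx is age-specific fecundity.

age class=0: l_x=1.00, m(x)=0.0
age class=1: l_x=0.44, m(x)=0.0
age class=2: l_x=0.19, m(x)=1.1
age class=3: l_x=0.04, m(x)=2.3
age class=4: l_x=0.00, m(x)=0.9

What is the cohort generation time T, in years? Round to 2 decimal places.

2.31

lx·mx: 0, 0, 0.209, 0.092, 0 → R0 = 0.301
x·lx·mx: 0, 0, 0.418, 0.276, 0 → Σ = 0.694
T = 0.694 / 0.301 = 2.305648… → 2.31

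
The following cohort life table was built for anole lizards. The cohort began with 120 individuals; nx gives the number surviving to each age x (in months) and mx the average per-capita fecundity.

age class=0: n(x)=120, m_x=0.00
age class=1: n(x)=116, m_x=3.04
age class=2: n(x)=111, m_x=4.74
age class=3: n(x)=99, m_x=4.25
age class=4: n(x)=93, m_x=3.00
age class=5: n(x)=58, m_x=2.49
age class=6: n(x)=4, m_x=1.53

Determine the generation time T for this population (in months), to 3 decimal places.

2.627

lx = nx/n0 = nx/120: 1, 0.96667…, 0.925, 0.825, 0.775, 0.48333…, 0.03333…
lx·mx: 0, 2.938667…, 4.3845, 3.50625, 2.325, 1.2035…, 0.051… → R0 = 14.408917…
x·lx·mx: 0, 2.938667…, 8.769, 10.51875, 9.3, 6.0175…, 0.306… → Σ = 37.849917…
T = 37.849917… / 14.408917… = 2.62684… → 2.627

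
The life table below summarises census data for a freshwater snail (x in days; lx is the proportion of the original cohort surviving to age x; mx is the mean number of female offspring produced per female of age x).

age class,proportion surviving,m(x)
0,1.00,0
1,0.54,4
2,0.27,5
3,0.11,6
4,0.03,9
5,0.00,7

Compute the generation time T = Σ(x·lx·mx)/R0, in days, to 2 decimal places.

1.78

lx·mx: 0, 2.16, 1.35, 0.66, 0.27, 0 → R0 = 4.44
x·lx·mx: 0, 2.16, 2.7, 1.98, 1.08, 0 → Σ = 7.92
T = 7.92 / 4.44 = 1.783784… → 1.78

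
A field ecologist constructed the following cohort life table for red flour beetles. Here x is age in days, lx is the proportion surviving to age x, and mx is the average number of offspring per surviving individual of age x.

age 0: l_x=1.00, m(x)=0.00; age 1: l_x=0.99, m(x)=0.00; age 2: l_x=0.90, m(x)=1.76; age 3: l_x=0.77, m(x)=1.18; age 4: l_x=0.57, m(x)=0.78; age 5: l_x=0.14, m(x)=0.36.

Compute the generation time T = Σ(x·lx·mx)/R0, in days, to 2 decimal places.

lx·mx: 0, 0, 1.584, 0.9086, 0.4446, 0.0504 → R0 = 2.9876
x·lx·mx: 0, 0, 3.168, 2.7258, 1.7784, 0.252 → Σ = 7.9242
T = 7.9242 / 2.9876 = 2.652363… → 2.65

2.65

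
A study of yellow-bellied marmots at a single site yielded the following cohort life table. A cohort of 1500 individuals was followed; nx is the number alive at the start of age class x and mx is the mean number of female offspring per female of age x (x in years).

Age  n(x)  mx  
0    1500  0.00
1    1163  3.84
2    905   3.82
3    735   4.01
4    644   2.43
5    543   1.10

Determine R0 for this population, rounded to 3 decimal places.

8.688

lx = nx/n0 = nx/1500: 1, 0.77533…, 0.60333…, 0.49, 0.42933…, 0.362
lx·mx by age: 0, 2.97728…, 2.304733…, 1.9649, 1.04328…, 0.3982
R0 = Σ lx·mx = 8.688393… → 8.688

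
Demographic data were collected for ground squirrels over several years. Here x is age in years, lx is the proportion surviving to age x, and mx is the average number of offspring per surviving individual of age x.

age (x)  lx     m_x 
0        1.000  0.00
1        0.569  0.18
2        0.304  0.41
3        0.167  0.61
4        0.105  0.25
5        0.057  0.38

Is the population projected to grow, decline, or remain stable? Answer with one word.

declining

R0 = Σ lx·mx = 0 + 0.10242 + 0.12464 + 0.10187 + 0.02625 + 0.02166 = 0.37684
R0 < 1, so the population is declining.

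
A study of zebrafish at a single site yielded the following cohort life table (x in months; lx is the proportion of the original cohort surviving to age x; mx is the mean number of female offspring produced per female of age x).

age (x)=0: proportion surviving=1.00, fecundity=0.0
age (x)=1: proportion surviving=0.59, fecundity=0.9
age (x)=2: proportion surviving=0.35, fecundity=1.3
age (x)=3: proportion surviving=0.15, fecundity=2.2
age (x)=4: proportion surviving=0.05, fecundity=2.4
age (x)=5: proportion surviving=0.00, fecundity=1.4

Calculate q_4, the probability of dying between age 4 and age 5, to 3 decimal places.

1.000

q_4 = (l_4 − l_5) / l_4 = (0.05 − 0) / 0.05
     = 0.05 / 0.05 = 1 → 1.000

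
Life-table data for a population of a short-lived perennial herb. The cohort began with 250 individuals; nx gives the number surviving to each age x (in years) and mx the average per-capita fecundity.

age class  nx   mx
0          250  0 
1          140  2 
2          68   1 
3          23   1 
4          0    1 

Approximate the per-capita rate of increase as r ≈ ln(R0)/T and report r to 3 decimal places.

0.302

lx = nx/n0 = nx/250: 1, 0.56, 0.272, 0.092, 0
R0 = Σ lx·mx = 0 + 1.12 + 0.272 + 0.092 + 0 = 1.484
Σ x·lx·mx = 1.94; T = 1.94/1.484 = 1.30728…
r ≈ ln(R0)/T = ln(1.484)/1.30728… = 0.30196… → 0.302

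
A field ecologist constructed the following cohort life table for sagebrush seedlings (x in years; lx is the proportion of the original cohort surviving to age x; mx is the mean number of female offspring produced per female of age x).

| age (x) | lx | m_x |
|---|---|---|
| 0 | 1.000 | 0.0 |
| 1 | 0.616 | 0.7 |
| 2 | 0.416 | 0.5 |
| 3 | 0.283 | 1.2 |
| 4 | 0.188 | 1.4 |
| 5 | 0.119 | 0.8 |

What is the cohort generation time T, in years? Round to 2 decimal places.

2.54

lx·mx: 0, 0.4312, 0.208, 0.3396, 0.2632, 0.0952 → R0 = 1.3372
x·lx·mx: 0, 0.4312, 0.416, 1.0188, 1.0528, 0.476 → Σ = 3.3948
T = 3.3948 / 1.3372 = 2.538738… → 2.54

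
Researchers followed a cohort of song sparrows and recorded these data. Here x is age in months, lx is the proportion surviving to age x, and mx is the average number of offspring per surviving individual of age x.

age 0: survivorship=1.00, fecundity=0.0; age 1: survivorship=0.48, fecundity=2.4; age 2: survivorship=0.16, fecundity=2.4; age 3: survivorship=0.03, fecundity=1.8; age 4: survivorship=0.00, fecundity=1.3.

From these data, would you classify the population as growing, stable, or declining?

growing

R0 = Σ lx·mx = 0 + 1.152 + 0.384 + 0.054 + 0 = 1.59
R0 > 1, so the population is growing.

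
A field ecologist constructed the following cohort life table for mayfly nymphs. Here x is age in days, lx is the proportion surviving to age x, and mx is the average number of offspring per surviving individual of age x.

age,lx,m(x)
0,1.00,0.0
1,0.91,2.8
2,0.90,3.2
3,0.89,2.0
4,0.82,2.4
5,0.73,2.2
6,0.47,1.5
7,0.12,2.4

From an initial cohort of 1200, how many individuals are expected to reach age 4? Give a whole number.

984

Expected survivors = N0 · l_4 = 1200 × 0.82 = 984 → 984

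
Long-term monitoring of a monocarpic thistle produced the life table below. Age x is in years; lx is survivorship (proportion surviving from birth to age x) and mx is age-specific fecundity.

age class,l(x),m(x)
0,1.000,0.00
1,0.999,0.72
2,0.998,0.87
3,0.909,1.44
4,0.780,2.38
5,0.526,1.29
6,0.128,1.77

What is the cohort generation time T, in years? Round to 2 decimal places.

3.28

lx·mx: 0, 0.71928, 0.86826, 1.30896, 1.8564, 0.67854, 0.22656 → R0 = 5.658
x·lx·mx: 0, 0.71928, 1.73652, 3.92688, 7.4256, 3.3927, 1.35936 → Σ = 18.56034
T = 18.56034 / 5.658 = 3.280371… → 3.28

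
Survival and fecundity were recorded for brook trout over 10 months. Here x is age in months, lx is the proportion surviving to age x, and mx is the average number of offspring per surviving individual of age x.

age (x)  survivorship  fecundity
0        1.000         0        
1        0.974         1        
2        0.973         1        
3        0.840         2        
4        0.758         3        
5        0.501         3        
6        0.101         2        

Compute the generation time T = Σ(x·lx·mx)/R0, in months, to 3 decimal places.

lx·mx: 0, 0.974, 0.973, 1.68, 2.274, 1.503, 0.202 → R0 = 7.606
x·lx·mx: 0, 0.974, 1.946, 5.04, 9.096, 7.515, 1.212 → Σ = 25.783
T = 25.783 / 7.606 = 3.389824… → 3.390

3.390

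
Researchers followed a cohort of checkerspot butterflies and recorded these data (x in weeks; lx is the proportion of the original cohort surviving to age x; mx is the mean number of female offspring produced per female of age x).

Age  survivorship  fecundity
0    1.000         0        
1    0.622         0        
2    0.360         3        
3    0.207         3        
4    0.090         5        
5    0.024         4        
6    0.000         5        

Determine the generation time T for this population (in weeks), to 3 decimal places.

lx·mx: 0, 0, 1.08, 0.621, 0.45, 0.096, 0 → R0 = 2.247
x·lx·mx: 0, 0, 2.16, 1.863, 1.8, 0.48, 0 → Σ = 6.303
T = 6.303 / 2.247 = 2.805073… → 2.805

2.805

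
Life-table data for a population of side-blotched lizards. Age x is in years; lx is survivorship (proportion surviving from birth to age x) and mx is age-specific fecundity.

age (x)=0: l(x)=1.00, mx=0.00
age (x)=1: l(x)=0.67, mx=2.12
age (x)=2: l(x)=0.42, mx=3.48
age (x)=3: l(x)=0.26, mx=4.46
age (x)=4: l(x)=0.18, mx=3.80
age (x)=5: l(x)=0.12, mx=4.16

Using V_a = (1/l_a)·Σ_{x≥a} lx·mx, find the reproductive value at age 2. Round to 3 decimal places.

9.058

lx·mx for x ≥ 2: 1.4616, 1.1596, 0.684, 0.4992 → sum = 3.8044
V_2 = 3.8044 / l_2 = 3.8044 / 0.42 = 9.058095… → 9.058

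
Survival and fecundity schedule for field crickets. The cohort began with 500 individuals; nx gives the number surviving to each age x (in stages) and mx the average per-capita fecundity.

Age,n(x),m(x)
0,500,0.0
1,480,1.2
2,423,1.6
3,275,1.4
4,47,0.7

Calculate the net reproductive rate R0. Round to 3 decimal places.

3.341

lx = nx/n0 = nx/500: 1, 0.96, 0.846, 0.55, 0.094
lx·mx by age: 0, 1.152, 1.3536, 0.77, 0.0658
R0 = Σ lx·mx = 3.3414 → 3.341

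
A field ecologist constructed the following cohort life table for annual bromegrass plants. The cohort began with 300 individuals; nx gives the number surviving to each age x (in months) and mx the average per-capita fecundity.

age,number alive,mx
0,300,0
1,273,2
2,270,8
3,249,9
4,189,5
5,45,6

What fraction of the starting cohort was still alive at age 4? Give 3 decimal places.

l_4 = n_4/n_0 = 189/300 = 0.63 → 0.630

0.630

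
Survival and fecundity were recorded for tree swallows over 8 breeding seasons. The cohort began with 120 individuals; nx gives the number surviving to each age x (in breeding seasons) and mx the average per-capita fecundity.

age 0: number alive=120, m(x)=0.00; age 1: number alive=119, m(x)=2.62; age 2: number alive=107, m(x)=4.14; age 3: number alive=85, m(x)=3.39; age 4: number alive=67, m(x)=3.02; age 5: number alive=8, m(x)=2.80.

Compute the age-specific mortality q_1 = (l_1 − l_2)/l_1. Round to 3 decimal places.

0.101

lx = nx/n0 = nx/120: 1, 0.99167…, 0.89167…, 0.70833…, 0.55833…, 0.06667…
q_1 = (l_1 − l_2) / l_1 = (0.991667… − 0.891667…) / 0.991667…
     = 0.1… / 0.991667… = 0.10084… → 0.101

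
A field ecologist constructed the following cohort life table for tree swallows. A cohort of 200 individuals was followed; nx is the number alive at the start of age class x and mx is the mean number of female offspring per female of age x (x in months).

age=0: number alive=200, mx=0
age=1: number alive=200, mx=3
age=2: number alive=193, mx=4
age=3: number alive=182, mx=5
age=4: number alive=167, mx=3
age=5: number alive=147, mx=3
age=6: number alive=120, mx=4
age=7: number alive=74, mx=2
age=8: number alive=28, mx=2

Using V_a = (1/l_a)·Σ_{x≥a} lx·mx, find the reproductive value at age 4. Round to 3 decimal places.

lx = nx/n0 = nx/200: 1, 1, 0.965, 0.91, 0.835, 0.735, 0.6, 0.37, 0.14
lx·mx for x ≥ 4: 2.505, 2.205, 2.4, 0.74, 0.28 → sum = 8.13
V_4 = 8.13 / l_4 = 8.13 / 0.835 = 9.736527… → 9.737

9.737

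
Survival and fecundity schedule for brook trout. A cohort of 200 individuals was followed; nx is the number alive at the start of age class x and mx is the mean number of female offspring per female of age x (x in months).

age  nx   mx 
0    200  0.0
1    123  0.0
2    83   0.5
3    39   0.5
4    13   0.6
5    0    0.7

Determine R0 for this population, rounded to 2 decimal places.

0.34

lx = nx/n0 = nx/200: 1, 0.615, 0.415, 0.195, 0.065, 0
lx·mx by age: 0, 0, 0.2075, 0.0975, 0.039, 0
R0 = Σ lx·mx = 0.344 → 0.34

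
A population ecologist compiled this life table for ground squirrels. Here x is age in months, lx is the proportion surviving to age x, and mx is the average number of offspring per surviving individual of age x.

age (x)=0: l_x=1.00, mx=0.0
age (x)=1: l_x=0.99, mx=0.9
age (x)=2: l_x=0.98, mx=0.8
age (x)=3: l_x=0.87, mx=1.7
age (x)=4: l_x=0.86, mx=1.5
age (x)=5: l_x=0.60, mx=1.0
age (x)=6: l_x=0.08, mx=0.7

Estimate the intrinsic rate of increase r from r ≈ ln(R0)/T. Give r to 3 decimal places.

0.540

R0 = Σ lx·mx = 0 + 0.891 + 0.784 + 1.479 + 1.29 + 0.6 + 0.056 = 5.1
Σ x·lx·mx = 15.392; T = 15.392/5.1 = 3.01804…
r ≈ ln(R0)/T = ln(5.1)/3.01804… = 0.53983… → 0.540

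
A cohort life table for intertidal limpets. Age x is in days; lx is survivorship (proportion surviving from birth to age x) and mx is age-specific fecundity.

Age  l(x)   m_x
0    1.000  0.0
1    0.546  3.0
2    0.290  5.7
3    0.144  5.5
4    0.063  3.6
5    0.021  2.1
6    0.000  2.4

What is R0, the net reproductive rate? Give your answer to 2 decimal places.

lx·mx by age: 0, 1.638, 1.653, 0.792, 0.2268, 0.0441, 0
R0 = Σ lx·mx = 4.3539 → 4.35

4.35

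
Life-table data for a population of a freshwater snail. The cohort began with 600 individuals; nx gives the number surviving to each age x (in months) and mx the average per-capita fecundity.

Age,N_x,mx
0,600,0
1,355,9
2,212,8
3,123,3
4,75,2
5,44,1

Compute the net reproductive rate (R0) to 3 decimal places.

lx = nx/n0 = nx/600: 1, 0.59167…, 0.35333…, 0.205, 0.125, 0.07333…
lx·mx by age: 0, 5.325…, 2.826667…, 0.615, 0.25, 0.073333…
R0 = Σ lx·mx = 9.09… → 9.090

9.090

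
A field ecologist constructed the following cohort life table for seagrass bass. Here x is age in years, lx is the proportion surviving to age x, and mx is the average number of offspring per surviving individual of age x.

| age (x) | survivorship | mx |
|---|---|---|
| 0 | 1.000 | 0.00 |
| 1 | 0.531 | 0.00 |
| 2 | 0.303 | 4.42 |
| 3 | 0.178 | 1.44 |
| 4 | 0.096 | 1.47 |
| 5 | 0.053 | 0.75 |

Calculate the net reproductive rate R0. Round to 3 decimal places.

1.776

lx·mx by age: 0, 0, 1.33926, 0.25632, 0.14112, 0.03975
R0 = Σ lx·mx = 1.77645 → 1.776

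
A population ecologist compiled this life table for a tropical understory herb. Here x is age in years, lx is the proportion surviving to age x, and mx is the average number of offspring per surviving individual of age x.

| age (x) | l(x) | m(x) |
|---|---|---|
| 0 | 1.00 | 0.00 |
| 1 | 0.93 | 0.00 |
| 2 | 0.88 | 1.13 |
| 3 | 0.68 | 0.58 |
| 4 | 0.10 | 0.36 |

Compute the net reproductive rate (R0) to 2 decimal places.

lx·mx by age: 0, 0, 0.9944, 0.3944, 0.036
R0 = Σ lx·mx = 1.4248 → 1.42

1.42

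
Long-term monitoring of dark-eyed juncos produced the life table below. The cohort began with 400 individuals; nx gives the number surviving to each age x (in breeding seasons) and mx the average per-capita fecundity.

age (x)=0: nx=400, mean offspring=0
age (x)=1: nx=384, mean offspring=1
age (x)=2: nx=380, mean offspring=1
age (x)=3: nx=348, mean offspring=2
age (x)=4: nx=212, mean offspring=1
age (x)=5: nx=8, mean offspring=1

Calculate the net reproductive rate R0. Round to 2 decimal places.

4.20

lx = nx/n0 = nx/400: 1, 0.96, 0.95, 0.87, 0.53, 0.02
lx·mx by age: 0, 0.96, 0.95, 1.74, 0.53, 0.02
R0 = Σ lx·mx = 4.2 → 4.20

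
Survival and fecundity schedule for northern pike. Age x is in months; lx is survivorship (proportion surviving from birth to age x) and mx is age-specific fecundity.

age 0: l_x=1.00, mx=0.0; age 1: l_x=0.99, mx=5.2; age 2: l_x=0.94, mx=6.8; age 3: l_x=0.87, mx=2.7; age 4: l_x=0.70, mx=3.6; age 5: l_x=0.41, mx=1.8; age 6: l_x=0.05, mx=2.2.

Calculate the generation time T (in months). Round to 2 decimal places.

2.28

lx·mx: 0, 5.148, 6.392, 2.349, 2.52, 0.738, 0.11 → R0 = 17.257
x·lx·mx: 0, 5.148, 12.784, 7.047, 10.08, 3.69, 0.66 → Σ = 39.409
T = 39.409 / 17.257 = 2.283653… → 2.28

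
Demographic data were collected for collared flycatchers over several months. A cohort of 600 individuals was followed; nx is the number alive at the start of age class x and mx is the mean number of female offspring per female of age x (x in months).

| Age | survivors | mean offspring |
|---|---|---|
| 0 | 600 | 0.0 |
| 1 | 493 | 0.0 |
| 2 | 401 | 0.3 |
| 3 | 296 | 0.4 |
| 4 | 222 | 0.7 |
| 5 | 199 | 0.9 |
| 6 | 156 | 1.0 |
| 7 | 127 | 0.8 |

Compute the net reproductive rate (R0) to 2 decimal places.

lx = nx/n0 = nx/600: 1, 0.82167…, 0.66833…, 0.49333…, 0.37, 0.33167…, 0.26, 0.21167…
lx·mx by age: 0, 0, 0.2005…, 0.197333…, 0.259, 0.2985…, 0.26, 0.169333…
R0 = Σ lx·mx = 1.384667… → 1.38

1.38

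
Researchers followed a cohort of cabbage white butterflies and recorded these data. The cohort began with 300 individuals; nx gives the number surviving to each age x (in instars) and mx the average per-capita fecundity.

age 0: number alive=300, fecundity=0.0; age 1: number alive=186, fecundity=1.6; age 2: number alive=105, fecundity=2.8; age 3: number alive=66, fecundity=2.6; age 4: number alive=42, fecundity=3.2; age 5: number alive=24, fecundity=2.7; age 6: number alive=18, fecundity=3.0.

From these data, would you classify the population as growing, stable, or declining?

growing

lx = nx/n0 = nx/300: 1, 0.62, 0.35, 0.22, 0.14, 0.08, 0.06
R0 = Σ lx·mx = 0 + 0.992 + 0.98 + 0.572 + 0.448 + 0.216 + 0.18 = 3.388
R0 > 1, so the population is growing.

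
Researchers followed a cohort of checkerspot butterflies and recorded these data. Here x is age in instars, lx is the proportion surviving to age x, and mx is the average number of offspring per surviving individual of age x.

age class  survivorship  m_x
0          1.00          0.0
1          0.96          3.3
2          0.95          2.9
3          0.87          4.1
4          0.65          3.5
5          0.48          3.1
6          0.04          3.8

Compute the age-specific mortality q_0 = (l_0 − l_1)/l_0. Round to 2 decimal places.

0.04

q_0 = (l_0 − l_1) / l_0 = (1 − 0.96) / 1
     = 0.04 / 1 = 0.04 → 0.04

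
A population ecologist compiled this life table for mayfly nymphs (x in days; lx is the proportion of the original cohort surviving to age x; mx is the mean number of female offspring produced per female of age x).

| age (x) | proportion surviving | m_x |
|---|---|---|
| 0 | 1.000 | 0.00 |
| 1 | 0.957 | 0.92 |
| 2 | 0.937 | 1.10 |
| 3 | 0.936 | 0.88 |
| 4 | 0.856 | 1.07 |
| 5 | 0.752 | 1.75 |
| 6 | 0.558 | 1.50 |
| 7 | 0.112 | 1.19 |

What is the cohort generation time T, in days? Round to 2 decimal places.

lx·mx: 0, 0.88044, 1.0307, 0.82368, 0.91592, 1.316, 0.837, 0.13328 → R0 = 5.93702
x·lx·mx: 0, 0.88044, 2.0614, 2.47104, 3.66368, 6.58, 5.022, 0.93296 → Σ = 21.61152
T = 21.61152 / 5.93702 = 3.640129… → 3.64

3.64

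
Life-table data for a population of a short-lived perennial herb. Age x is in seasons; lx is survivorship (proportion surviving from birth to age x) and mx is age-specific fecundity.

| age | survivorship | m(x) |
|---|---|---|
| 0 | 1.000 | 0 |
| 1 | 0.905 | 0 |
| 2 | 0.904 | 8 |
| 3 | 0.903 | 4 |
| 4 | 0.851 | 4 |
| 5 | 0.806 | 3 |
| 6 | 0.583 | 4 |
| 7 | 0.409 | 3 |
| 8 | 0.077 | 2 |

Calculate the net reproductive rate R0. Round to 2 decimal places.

lx·mx by age: 0, 0, 7.232, 3.612, 3.404, 2.418, 2.332, 1.227, 0.154
R0 = Σ lx·mx = 20.379 → 20.38

20.38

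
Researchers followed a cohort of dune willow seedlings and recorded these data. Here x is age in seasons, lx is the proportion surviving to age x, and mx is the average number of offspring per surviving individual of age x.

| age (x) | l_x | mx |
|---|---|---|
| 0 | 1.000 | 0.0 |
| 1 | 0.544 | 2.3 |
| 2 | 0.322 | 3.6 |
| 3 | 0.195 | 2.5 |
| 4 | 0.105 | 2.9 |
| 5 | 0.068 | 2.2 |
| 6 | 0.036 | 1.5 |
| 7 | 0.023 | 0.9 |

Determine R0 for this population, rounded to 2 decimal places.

lx·mx by age: 0, 1.2512, 1.1592, 0.4875, 0.3045, 0.1496, 0.054, 0.0207
R0 = Σ lx·mx = 3.4267 → 3.43

3.43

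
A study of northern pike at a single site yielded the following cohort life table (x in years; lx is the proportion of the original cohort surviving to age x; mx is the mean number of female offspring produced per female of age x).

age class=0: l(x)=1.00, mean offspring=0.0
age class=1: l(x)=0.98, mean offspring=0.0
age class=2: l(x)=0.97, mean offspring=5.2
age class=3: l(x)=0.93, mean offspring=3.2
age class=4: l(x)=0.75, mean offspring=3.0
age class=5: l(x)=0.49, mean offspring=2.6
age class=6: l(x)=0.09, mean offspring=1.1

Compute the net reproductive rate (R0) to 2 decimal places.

lx·mx by age: 0, 0, 5.044, 2.976, 2.25, 1.274, 0.099
R0 = Σ lx·mx = 11.643 → 11.64

11.64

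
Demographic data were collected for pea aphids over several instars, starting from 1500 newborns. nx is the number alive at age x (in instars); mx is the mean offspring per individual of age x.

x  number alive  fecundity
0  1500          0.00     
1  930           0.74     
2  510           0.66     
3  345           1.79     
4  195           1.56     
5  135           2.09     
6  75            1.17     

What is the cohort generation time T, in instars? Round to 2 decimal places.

2.75

lx = nx/n0 = nx/1500: 1, 0.62, 0.34, 0.23, 0.13, 0.09, 0.05
lx·mx: 0, 0.4588, 0.2244, 0.4117, 0.2028, 0.1881, 0.0585 → R0 = 1.5443
x·lx·mx: 0, 0.4588, 0.4488, 1.2351, 0.8112, 0.9405, 0.351 → Σ = 4.2454
T = 4.2454 / 1.5443 = 2.749077… → 2.75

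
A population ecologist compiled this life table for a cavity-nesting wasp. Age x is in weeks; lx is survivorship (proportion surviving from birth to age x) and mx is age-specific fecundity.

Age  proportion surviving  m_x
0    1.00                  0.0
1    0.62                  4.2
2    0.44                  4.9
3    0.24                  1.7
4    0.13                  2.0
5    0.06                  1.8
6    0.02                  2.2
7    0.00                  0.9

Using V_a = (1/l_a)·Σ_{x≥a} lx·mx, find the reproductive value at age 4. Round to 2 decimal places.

3.17

lx·mx for x ≥ 4: 0.26, 0.108, 0.044, 0 → sum = 0.412
V_4 = 0.412 / l_4 = 0.412 / 0.13 = 3.169231… → 3.17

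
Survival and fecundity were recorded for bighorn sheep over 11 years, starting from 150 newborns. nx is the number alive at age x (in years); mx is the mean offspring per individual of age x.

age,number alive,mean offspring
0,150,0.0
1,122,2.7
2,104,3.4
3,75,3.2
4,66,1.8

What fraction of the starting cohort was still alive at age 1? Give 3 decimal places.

l_1 = n_1/n_0 = 122/150 = 0.813333… → 0.813

0.813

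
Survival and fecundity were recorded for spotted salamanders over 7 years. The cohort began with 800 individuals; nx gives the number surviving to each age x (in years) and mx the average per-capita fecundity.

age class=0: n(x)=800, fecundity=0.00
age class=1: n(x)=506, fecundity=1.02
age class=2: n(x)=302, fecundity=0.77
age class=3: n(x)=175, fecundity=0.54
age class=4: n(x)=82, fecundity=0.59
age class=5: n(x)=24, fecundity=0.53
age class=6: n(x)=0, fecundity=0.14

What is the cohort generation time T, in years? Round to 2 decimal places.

lx = nx/n0 = nx/800: 1, 0.6325, 0.3775, 0.21875, 0.1025, 0.03, 0
lx·mx: 0, 0.64515, 0.290675, 0.118125…, 0.060475, 0.0159, 0 → R0 = 1.130325…
x·lx·mx: 0, 0.64515, 0.58135, 0.354375…, 0.2419, 0.0795, 0 → Σ = 1.902275…
T = 1.902275… / 1.130325… = 1.682945… → 1.68

1.68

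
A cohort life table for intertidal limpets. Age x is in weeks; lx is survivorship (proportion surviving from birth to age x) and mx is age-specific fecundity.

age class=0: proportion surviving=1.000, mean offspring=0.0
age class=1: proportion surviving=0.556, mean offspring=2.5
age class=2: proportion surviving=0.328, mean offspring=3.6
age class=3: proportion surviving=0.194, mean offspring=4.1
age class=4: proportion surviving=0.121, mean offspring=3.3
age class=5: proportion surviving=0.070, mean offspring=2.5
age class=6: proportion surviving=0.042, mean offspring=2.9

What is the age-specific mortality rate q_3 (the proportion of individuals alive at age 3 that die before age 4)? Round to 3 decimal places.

0.376

q_3 = (l_3 − l_4) / l_3 = (0.194 − 0.121) / 0.194
     = 0.073 / 0.194 = 0.376289… → 0.376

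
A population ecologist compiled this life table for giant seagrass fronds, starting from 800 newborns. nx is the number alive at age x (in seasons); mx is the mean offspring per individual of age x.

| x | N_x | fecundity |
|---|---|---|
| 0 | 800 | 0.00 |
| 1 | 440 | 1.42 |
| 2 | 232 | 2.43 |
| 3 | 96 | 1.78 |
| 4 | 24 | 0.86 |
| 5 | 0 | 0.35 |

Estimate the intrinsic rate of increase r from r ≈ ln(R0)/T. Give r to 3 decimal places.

lx = nx/n0 = nx/800: 1, 0.55, 0.29, 0.12, 0.03, 0
R0 = Σ lx·mx = 0 + 0.781 + 0.7047 + 0.2136 + 0.0258 + 0 = 1.7251
Σ x·lx·mx = 2.9344; T = 2.9344/1.7251 = 1.701…
r ≈ ln(R0)/T = ln(1.7251)/1.701… = 0.32057… → 0.321

0.321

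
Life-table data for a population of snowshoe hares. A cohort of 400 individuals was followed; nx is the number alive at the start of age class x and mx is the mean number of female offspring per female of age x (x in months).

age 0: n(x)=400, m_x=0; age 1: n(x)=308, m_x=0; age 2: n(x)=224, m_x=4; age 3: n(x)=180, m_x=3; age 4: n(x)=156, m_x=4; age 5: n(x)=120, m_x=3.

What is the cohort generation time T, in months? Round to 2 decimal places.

3.19

lx = nx/n0 = nx/400: 1, 0.77, 0.56, 0.45, 0.39, 0.3
lx·mx: 0, 0, 2.24, 1.35, 1.56, 0.9 → R0 = 6.05
x·lx·mx: 0, 0, 4.48, 4.05, 6.24, 4.5 → Σ = 19.27
T = 19.27 / 6.05 = 3.185124… → 3.19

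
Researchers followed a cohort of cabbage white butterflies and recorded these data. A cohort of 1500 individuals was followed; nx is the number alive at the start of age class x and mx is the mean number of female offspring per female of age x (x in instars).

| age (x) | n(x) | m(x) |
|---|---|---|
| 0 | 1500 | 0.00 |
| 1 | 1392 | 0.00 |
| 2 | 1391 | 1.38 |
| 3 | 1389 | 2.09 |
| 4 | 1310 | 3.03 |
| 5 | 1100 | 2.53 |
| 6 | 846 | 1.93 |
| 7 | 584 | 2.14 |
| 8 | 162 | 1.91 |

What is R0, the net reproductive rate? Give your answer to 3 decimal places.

lx = nx/n0 = nx/1500: 1, 0.928, 0.92733…, 0.926, 0.87333…, 0.73333…, 0.564, 0.38933…, 0.108
lx·mx by age: 0, 0, 1.27972…, 1.93534, 2.6462…, 1.855333…, 1.08852, 0.833173…, 0.20628
R0 = Σ lx·mx = 9.844567… → 9.845

9.845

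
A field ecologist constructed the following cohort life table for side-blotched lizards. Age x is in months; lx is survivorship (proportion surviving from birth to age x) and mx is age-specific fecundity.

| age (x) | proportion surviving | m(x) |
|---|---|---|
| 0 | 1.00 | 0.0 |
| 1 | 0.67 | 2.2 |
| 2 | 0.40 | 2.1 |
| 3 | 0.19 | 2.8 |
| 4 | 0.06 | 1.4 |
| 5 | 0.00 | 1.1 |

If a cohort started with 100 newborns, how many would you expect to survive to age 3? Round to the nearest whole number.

19

Expected survivors = N0 · l_3 = 100 × 0.19 = 19 → 19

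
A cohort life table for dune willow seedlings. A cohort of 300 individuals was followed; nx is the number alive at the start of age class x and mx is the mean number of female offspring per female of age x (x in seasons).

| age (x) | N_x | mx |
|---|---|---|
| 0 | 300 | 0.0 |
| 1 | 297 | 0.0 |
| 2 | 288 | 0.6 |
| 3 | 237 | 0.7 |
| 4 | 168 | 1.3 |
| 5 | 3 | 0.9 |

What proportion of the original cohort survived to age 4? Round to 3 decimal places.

0.560

l_4 = n_4/n_0 = 168/300 = 0.56 → 0.560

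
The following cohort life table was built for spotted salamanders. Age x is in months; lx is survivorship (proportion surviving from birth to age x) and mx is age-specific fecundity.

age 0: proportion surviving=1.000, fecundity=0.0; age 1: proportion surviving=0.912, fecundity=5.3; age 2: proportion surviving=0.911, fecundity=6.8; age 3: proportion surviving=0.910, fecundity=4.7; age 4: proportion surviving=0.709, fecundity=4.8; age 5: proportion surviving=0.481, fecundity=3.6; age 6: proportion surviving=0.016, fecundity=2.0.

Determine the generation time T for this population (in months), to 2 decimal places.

lx·mx: 0, 4.8336, 6.1948, 4.277, 3.4032, 1.7316, 0.032 → R0 = 20.4722
x·lx·mx: 0, 4.8336, 12.3896, 12.831, 13.6128, 8.658, 0.192 → Σ = 52.517
T = 52.517 / 20.4722 = 2.565284… → 2.57

2.57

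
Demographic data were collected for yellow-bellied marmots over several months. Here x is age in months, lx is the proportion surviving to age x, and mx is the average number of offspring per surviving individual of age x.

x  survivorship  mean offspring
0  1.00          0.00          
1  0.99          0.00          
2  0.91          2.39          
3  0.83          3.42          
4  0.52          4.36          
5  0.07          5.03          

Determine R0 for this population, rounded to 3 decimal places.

7.633

lx·mx by age: 0, 0, 2.1749, 2.8386, 2.2672, 0.3521
R0 = Σ lx·mx = 7.6328 → 7.633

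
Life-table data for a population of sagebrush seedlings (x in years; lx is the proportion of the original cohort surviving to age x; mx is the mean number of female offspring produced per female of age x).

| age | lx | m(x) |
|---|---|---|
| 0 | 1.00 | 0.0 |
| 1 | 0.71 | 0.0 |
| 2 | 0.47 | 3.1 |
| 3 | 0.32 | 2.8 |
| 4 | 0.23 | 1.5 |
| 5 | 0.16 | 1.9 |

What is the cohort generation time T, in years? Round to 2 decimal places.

2.83

lx·mx: 0, 0, 1.457, 0.896, 0.345, 0.304 → R0 = 3.002
x·lx·mx: 0, 0, 2.914, 2.688, 1.38, 1.52 → Σ = 8.502
T = 8.502 / 3.002 = 2.832112… → 2.83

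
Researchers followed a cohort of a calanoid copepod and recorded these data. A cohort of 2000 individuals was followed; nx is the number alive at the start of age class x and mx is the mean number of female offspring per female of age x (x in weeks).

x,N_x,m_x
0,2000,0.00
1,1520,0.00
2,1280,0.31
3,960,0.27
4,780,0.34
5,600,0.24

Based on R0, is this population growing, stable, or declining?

lx = nx/n0 = nx/2000: 1, 0.76, 0.64, 0.48, 0.39, 0.3
R0 = Σ lx·mx = 0 + 0 + 0.1984 + 0.1296 + 0.1326 + 0.072 = 0.5326
R0 < 1, so the population is declining.

declining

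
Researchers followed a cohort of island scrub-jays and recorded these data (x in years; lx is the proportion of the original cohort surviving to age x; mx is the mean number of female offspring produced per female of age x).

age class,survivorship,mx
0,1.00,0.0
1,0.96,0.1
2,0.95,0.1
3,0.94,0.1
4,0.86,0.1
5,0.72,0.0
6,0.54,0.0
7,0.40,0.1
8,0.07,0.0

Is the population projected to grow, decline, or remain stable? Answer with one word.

R0 = Σ lx·mx = 0 + 0.096 + 0.095 + 0.094 + 0.086 + 0 + 0 + 0.04 + 0 = 0.411
R0 < 1, so the population is declining.

declining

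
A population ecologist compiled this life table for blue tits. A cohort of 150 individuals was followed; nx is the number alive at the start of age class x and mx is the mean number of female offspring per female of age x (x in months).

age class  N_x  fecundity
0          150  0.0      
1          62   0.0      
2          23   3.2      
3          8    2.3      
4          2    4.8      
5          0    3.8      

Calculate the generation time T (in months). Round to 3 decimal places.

lx = nx/n0 = nx/150: 1, 0.41333…, 0.15333…, 0.05333…, 0.01333…, 0
lx·mx: 0, 0, 0.490667…, 0.122667…, 0.064…, 0 → R0 = 0.677333…
x·lx·mx: 0, 0, 0.981333…, 0.368…, 0.256…, 0 → Σ = 1.605333…
T = 1.605333… / 0.677333… = 2.370079… → 2.370

2.370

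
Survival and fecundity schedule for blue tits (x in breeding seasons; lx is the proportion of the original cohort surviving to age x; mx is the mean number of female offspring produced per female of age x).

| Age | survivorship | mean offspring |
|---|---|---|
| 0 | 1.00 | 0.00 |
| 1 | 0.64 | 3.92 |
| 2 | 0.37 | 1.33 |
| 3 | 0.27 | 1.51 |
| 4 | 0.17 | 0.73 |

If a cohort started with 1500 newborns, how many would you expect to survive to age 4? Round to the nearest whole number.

Expected survivors = N0 · l_4 = 1500 × 0.17 = 255 → 255

255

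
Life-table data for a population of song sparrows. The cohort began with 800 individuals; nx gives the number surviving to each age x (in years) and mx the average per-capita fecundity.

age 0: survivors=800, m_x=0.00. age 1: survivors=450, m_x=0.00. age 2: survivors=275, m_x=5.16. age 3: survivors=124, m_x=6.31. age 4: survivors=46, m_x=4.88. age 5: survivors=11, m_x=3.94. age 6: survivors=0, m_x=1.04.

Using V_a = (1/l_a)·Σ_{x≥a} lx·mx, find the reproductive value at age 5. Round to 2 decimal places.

3.94

lx = nx/n0 = nx/800: 1, 0.5625, 0.34375, 0.155, 0.0575, 0.01375, 0
lx·mx for x ≥ 5: 0.054175…, 0 → sum = 0.054175…
V_5 = 0.054175… / l_5 = 0.054175… / 0.01375 = 3.94 → 3.94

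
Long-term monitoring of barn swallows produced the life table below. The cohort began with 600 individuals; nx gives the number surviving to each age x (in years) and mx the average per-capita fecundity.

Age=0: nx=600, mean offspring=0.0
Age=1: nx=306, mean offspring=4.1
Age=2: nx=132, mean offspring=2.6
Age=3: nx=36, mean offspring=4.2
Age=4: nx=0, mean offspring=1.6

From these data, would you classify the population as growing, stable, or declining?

growing

lx = nx/n0 = nx/600: 1, 0.51, 0.22, 0.06, 0
R0 = Σ lx·mx = 0 + 2.091 + 0.572 + 0.252 + 0 = 2.915
R0 > 1, so the population is growing.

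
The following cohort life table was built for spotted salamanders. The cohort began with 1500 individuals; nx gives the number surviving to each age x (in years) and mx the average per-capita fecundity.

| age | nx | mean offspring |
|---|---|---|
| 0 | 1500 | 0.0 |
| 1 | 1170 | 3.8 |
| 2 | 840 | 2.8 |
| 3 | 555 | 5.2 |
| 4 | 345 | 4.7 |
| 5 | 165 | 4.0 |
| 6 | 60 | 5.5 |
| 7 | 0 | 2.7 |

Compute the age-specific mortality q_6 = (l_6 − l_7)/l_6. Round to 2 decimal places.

1.00

lx = nx/n0 = nx/1500: 1, 0.78, 0.56, 0.37, 0.23, 0.11, 0.04, 0
q_6 = (l_6 − l_7) / l_6 = (0.04 − 0) / 0.04
     = 0.04 / 0.04 = 1 → 1.00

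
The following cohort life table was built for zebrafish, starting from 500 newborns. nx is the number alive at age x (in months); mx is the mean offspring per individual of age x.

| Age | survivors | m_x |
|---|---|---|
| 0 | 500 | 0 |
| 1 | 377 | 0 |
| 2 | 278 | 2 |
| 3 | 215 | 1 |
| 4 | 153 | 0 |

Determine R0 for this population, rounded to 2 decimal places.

lx = nx/n0 = nx/500: 1, 0.754, 0.556, 0.43, 0.306
lx·mx by age: 0, 0, 1.112, 0.43, 0
R0 = Σ lx·mx = 1.542 → 1.54

1.54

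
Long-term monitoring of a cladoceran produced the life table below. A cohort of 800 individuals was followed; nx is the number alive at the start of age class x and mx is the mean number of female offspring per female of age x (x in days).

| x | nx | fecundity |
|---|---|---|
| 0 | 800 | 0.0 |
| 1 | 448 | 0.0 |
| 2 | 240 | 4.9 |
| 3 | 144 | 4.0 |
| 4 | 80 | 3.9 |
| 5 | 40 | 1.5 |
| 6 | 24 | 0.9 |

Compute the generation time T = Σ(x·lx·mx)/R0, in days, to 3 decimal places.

lx = nx/n0 = nx/800: 1, 0.56, 0.3, 0.18, 0.1, 0.05, 0.03
lx·mx: 0, 0, 1.47, 0.72, 0.39, 0.075, 0.027 → R0 = 2.682
x·lx·mx: 0, 0, 2.94, 2.16, 1.56, 0.375, 0.162 → Σ = 7.197
T = 7.197 / 2.682 = 2.683445… → 2.683

2.683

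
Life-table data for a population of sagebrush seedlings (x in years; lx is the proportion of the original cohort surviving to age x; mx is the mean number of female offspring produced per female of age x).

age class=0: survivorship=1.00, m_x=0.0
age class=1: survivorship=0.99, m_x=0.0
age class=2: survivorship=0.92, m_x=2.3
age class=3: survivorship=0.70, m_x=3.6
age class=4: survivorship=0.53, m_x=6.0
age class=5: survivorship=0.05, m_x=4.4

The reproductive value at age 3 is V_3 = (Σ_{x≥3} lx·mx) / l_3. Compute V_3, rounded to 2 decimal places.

8.46

lx·mx for x ≥ 3: 2.52, 3.18, 0.22 → sum = 5.92
V_3 = 5.92 / l_3 = 5.92 / 0.7 = 8.457143… → 8.46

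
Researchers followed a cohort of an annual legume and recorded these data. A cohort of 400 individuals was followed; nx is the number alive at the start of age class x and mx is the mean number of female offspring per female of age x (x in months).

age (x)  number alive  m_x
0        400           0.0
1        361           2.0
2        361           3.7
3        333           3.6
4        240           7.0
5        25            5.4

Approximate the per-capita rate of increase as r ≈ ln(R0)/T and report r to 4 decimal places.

lx = nx/n0 = nx/400: 1, 0.9025, 0.9025, 0.8325, 0.6, 0.0625
R0 = Σ lx·mx = 0 + 1.805 + 3.33925 + 2.997 + 4.2 + 0.3375 = 12.67875
Σ x·lx·mx = 35.962; T = 35.962/12.67875 = 2.8364…
r ≈ ln(R0)/T = ln(12.67875)/2.8364… = 0.895476… → 0.8955

0.8955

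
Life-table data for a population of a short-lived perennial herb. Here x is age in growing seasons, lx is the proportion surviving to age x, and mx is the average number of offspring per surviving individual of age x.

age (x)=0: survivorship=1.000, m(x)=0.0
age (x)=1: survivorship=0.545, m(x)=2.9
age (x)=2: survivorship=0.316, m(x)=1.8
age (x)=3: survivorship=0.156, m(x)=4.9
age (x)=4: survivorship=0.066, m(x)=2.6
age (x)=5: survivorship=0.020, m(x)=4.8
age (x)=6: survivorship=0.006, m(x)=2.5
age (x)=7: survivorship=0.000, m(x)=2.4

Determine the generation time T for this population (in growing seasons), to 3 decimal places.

1.961

lx·mx: 0, 1.5805, 0.5688, 0.7644, 0.1716, 0.096, 0.015, 0 → R0 = 3.1963
x·lx·mx: 0, 1.5805, 1.1376, 2.2932, 0.6864, 0.48, 0.09, 0 → Σ = 6.2677
T = 6.2677 / 3.1963 = 1.960924… → 1.961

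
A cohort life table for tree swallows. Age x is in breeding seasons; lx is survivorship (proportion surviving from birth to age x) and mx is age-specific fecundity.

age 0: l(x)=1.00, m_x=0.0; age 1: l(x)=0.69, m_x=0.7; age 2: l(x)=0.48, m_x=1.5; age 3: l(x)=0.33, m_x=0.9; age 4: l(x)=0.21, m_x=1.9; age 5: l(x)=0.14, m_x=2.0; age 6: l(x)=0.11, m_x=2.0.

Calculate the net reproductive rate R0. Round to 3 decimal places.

2.399

lx·mx by age: 0, 0.483, 0.72, 0.297, 0.399, 0.28, 0.22
R0 = Σ lx·mx = 2.399 → 2.399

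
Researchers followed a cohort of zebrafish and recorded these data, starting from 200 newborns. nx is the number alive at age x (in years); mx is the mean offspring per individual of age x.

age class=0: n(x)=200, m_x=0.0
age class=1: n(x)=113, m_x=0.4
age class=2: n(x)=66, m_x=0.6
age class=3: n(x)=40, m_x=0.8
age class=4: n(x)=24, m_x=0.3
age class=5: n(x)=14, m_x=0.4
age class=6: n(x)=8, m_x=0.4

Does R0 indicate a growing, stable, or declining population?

lx = nx/n0 = nx/200: 1, 0.565, 0.33, 0.2, 0.12, 0.07, 0.04
R0 = Σ lx·mx = 0 + 0.226 + 0.198 + 0.16 + 0.036 + 0.028 + 0.016 = 0.664
R0 < 1, so the population is declining.

declining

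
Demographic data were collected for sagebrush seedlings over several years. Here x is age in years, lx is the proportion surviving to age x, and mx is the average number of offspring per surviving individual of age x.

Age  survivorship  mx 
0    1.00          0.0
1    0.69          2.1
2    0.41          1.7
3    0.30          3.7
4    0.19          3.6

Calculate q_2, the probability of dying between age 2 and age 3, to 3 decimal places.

0.268

q_2 = (l_2 − l_3) / l_2 = (0.41 − 0.3) / 0.41
     = 0.11 / 0.41 = 0.268293… → 0.268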